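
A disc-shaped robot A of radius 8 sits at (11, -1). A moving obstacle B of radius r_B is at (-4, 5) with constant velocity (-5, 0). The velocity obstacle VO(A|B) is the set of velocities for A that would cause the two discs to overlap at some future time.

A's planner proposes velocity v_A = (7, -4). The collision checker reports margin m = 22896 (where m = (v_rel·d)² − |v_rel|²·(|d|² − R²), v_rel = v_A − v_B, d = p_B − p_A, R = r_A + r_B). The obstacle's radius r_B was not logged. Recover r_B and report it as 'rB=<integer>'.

m = 22896
d = (-15, 6);  v_rel = (12, -4),  |v_rel|² = 160
v_rel×d = (12)·(6) − (-4)·(-15) = 12
since m = R²·160 − 12²:  R² = (144 + 22896) / 160 = 144
R = √144 = 12  ⇒  r_B = 12 − 8 = 4

rB=4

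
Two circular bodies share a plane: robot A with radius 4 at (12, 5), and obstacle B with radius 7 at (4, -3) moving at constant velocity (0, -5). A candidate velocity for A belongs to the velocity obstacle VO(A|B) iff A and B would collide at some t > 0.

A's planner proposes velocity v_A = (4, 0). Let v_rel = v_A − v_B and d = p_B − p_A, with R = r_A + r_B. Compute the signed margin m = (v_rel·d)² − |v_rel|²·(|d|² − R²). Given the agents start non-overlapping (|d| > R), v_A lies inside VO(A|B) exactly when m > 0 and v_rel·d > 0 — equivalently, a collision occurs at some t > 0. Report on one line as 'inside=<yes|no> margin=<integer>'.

d = (-8, -8),  |d|² = 128;  R = 4+7 = 11,  c = 128−11² = 7
v_rel = (4, 5),  |v_rel|² = 41;  v_rel·d = (4)·(-8) + (5)·(-8) = -72
41·t² + 144·t + 7 = 0  ⇒  m = (-72)² − 41·7 = 4897
m = 4897 > 0,  v_rel·d = -72 < 0  ⇒  outside

inside=no margin=4897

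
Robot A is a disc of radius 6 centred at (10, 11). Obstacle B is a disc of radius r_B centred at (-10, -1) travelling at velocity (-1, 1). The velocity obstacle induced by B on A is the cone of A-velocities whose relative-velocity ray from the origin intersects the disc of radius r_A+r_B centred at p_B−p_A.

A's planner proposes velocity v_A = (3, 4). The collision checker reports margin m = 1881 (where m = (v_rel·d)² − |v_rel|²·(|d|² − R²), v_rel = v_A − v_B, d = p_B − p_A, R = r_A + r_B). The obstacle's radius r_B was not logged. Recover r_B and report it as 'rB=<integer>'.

m = 1881
d = (-20, -12);  v_rel = (4, 3),  |v_rel|² = 25
v_rel×d = (4)·(-12) − (3)·(-20) = 12
since m = R²·25 − 12²:  R² = (144 + 1881) / 25 = 81
R = √81 = 9  ⇒  r_B = 9 − 6 = 3

rB=3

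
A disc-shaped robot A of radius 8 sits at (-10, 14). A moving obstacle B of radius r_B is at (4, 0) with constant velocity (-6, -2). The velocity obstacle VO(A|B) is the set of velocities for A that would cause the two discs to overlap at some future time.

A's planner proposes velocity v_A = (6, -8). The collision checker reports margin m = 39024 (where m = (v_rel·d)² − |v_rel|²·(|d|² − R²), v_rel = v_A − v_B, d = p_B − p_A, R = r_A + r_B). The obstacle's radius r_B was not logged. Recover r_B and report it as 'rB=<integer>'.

m = 39024
d = (14, -14);  v_rel = (12, -6),  |v_rel|² = 180
v_rel×d = (12)·(-14) − (-6)·(14) = -84
since m = R²·180 − (-84)²:  R² = (7056 + 39024) / 180 = 256
R = √256 = 16  ⇒  r_B = 16 − 8 = 8

rB=8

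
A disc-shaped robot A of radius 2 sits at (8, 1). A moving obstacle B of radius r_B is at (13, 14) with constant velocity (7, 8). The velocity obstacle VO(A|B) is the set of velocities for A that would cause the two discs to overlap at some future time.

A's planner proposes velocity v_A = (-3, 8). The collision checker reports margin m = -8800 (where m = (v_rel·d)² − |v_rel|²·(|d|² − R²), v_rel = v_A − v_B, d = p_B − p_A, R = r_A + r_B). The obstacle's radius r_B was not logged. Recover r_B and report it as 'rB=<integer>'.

m = -8800
d = (5, 13);  v_rel = (-10, 0),  |v_rel|² = 100
v_rel×d = (-10)·(13) − (0)·(5) = -130
since m = R²·100 − (-130)²:  R² = (16900 + -8800) / 100 = 81
R = √81 = 9  ⇒  r_B = 9 − 2 = 7

rB=7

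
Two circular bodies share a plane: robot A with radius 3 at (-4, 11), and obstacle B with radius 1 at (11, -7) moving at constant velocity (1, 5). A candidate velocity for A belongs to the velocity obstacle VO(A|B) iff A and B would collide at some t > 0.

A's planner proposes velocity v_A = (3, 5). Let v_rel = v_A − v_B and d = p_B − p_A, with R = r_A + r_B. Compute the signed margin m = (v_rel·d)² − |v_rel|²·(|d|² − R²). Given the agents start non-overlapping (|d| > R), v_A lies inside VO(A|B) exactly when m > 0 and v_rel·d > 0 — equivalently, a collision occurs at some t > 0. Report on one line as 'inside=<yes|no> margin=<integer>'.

d = (15, -18),  |d|² = 549;  R = 3+1 = 4,  c = 549−4² = 533
v_rel = (2, 0),  |v_rel|² = 4;  v_rel·d = (2)·(15) + (0)·(-18) = 30
4·t² − 60·t + 533 = 0  ⇒  m = 30² − 4·533 = -1232
m = -1232 < 0,  v_rel·d = 30 > 0  ⇒  outside

inside=no margin=-1232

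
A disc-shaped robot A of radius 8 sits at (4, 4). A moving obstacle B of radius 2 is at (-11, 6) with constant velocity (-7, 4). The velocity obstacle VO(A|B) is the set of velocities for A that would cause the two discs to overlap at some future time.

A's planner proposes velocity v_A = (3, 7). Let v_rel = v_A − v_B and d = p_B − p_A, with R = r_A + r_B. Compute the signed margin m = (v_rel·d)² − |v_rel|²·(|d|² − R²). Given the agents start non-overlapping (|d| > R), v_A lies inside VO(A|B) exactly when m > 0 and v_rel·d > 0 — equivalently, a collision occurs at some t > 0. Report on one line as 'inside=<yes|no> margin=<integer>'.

d = (-15, 2),  |d|² = 229;  R = 8+2 = 10,  c = 229−10² = 129
v_rel = (10, 3),  |v_rel|² = 109;  v_rel·d = (10)·(-15) + (3)·(2) = -144
109·t² + 288·t + 129 = 0  ⇒  m = (-144)² − 109·129 = 6675
m = 6675 > 0,  v_rel·d = -144 < 0  ⇒  outside

inside=no margin=6675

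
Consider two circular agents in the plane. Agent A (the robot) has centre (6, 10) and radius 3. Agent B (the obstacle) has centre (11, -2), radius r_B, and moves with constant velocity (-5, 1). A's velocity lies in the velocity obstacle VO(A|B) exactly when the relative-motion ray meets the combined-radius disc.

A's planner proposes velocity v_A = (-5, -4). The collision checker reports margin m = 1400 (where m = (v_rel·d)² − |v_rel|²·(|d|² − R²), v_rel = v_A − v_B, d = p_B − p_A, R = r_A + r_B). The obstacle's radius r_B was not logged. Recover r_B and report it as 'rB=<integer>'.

m = 1400
d = (5, -12);  v_rel = (0, -5),  |v_rel|² = 25
v_rel×d = (0)·(-12) − (-5)·(5) = 25
since m = R²·25 − 25²:  R² = (625 + 1400) / 25 = 81
R = √81 = 9  ⇒  r_B = 9 − 3 = 6

rB=6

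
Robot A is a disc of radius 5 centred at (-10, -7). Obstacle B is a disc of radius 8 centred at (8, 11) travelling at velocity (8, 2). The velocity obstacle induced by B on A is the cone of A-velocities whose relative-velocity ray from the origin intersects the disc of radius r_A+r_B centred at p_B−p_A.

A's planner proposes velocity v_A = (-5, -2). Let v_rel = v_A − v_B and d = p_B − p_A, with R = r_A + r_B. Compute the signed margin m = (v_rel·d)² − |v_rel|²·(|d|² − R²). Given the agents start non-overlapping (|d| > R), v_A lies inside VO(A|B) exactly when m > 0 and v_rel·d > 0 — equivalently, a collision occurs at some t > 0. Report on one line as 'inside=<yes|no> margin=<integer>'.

d = (18, 18),  |d|² = 648;  R = 5+8 = 13,  c = 648−13² = 479
v_rel = (-13, -4),  |v_rel|² = 185;  v_rel·d = (-13)·(18) + (-4)·(18) = -306
185·t² + 612·t + 479 = 0  ⇒  m = (-306)² − 185·479 = 5021
m = 5021 > 0,  v_rel·d = -306 < 0  ⇒  outside

inside=no margin=5021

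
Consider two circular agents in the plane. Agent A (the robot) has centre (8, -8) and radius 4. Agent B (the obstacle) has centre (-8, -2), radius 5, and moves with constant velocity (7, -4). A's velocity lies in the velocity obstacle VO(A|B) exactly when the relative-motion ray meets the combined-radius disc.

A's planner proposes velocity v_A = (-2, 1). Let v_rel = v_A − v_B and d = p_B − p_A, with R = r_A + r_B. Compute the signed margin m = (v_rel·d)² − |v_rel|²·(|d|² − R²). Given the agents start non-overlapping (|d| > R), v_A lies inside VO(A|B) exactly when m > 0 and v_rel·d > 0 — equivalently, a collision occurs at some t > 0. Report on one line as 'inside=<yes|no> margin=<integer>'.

d = (-16, 6),  |d|² = 292;  R = 4+5 = 9,  c = 292−9² = 211
v_rel = (-9, 5),  |v_rel|² = 106;  v_rel·d = (-9)·(-16) + (5)·(6) = 174
106·t² − 348·t + 211 = 0  ⇒  m = 174² − 106·211 = 7910
m = 7910 > 0,  v_rel·d = 174 > 0  ⇒  inside

inside=yes margin=7910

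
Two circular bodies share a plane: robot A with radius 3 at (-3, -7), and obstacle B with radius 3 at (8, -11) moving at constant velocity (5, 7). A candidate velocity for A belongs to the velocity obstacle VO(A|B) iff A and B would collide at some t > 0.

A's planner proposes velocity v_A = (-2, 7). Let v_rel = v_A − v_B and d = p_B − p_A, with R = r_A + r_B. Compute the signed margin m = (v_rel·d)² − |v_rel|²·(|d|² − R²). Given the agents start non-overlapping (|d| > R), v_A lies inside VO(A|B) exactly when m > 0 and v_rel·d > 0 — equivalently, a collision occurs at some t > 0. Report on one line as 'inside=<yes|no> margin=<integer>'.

d = (11, -4),  |d|² = 137;  R = 3+3 = 6,  c = 137−6² = 101
v_rel = (-7, 0),  |v_rel|² = 49;  v_rel·d = (-7)·(11) + (0)·(-4) = -77
49·t² + 154·t + 101 = 0  ⇒  m = (-77)² − 49·101 = 980
m = 980 > 0,  v_rel·d = -77 < 0  ⇒  outside

inside=no margin=980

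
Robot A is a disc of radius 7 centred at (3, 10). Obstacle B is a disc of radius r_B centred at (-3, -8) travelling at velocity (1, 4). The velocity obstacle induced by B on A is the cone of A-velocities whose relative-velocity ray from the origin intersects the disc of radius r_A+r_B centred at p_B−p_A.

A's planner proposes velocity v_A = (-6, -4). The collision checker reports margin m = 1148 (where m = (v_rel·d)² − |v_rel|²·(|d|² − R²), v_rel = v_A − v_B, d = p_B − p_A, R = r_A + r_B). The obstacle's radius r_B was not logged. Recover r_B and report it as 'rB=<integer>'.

m = 1148
d = (-6, -18);  v_rel = (-7, -8),  |v_rel|² = 113
v_rel×d = (-7)·(-18) − (-8)·(-6) = 78
since m = R²·113 − 78²:  R² = (6084 + 1148) / 113 = 64
R = √64 = 8  ⇒  r_B = 8 − 7 = 1

rB=1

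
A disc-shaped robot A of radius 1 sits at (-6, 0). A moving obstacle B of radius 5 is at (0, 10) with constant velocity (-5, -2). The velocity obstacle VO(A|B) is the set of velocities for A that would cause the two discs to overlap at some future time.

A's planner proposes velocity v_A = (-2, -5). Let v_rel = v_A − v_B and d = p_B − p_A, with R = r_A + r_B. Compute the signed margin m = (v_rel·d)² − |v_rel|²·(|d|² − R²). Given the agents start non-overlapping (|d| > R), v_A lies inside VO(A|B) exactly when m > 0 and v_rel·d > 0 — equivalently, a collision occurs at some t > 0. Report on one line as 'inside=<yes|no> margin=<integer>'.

d = (6, 10),  |d|² = 136;  R = 1+5 = 6,  c = 136−6² = 100
v_rel = (3, -3),  |v_rel|² = 18;  v_rel·d = (3)·(6) + (-3)·(10) = -12
18·t² + 24·t + 100 = 0  ⇒  m = (-12)² − 18·100 = -1656
m = -1656 < 0,  v_rel·d = -12 < 0  ⇒  outside

inside=no margin=-1656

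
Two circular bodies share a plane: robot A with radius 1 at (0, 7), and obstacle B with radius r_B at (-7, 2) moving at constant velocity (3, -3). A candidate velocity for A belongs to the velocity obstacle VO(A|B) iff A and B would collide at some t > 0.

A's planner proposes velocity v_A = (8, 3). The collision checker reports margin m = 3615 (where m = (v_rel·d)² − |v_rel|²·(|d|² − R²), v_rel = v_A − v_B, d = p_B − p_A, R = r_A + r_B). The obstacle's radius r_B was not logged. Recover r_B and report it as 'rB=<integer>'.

m = 3615
d = (-7, -5);  v_rel = (5, 6),  |v_rel|² = 61
v_rel×d = (5)·(-5) − (6)·(-7) = 17
since m = R²·61 − 17²:  R² = (289 + 3615) / 61 = 64
R = √64 = 8  ⇒  r_B = 8 − 1 = 7

rB=7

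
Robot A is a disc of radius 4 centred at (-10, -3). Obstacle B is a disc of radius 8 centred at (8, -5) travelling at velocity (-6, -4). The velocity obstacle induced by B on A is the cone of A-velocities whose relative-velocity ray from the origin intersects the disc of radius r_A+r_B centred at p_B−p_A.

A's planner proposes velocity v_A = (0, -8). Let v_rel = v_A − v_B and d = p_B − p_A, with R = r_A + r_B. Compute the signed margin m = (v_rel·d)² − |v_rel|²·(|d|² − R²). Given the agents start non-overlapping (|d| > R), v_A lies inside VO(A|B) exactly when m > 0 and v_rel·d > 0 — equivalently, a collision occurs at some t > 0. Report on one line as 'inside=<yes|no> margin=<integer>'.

d = (18, -2),  |d|² = 328;  R = 4+8 = 12,  c = 328−12² = 184
v_rel = (6, -4),  |v_rel|² = 52;  v_rel·d = (6)·(18) + (-4)·(-2) = 116
52·t² − 232·t + 184 = 0  ⇒  m = 116² − 52·184 = 3888
m = 3888 > 0,  v_rel·d = 116 > 0  ⇒  inside

inside=yes margin=3888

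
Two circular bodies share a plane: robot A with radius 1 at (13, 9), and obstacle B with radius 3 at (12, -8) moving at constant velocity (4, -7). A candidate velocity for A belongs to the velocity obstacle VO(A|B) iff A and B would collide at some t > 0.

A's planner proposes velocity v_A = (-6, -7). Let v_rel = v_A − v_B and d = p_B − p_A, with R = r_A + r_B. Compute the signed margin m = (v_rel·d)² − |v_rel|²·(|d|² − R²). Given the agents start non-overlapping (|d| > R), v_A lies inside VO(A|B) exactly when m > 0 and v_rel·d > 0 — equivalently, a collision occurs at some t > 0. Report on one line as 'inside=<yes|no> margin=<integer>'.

d = (-1, -17),  |d|² = 290;  R = 1+3 = 4,  c = 290−4² = 274
v_rel = (-10, 0),  |v_rel|² = 100;  v_rel·d = (-10)·(-1) + (0)·(-17) = 10
100·t² − 20·t + 274 = 0  ⇒  m = 10² − 100·274 = -27300
m = -27300 < 0,  v_rel·d = 10 > 0  ⇒  outside

inside=no margin=-27300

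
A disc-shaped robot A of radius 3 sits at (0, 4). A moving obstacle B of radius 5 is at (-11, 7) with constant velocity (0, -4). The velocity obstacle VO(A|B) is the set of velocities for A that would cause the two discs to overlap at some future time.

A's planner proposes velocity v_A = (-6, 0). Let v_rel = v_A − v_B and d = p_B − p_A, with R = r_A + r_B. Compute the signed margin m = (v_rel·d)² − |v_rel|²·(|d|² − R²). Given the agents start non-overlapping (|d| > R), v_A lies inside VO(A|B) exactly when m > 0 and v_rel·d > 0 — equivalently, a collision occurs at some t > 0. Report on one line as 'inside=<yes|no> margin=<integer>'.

d = (-11, 3),  |d|² = 130;  R = 3+5 = 8,  c = 130−8² = 66
v_rel = (-6, 4),  |v_rel|² = 52;  v_rel·d = (-6)·(-11) + (4)·(3) = 78
52·t² − 156·t + 66 = 0  ⇒  m = 78² − 52·66 = 2652
m = 2652 > 0,  v_rel·d = 78 > 0  ⇒  inside

inside=yes margin=2652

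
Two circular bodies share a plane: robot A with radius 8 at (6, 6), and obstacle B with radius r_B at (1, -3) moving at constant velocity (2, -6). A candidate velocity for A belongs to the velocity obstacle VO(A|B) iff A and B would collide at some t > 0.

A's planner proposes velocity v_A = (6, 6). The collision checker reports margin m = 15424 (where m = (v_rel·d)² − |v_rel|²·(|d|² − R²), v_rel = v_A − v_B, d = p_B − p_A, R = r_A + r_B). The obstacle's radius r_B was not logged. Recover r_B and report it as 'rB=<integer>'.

m = 15424
d = (-5, -9);  v_rel = (4, 12),  |v_rel|² = 160
v_rel×d = (4)·(-9) − (12)·(-5) = 24
since m = R²·160 − 24²:  R² = (576 + 15424) / 160 = 100
R = √100 = 10  ⇒  r_B = 10 − 8 = 2

rB=2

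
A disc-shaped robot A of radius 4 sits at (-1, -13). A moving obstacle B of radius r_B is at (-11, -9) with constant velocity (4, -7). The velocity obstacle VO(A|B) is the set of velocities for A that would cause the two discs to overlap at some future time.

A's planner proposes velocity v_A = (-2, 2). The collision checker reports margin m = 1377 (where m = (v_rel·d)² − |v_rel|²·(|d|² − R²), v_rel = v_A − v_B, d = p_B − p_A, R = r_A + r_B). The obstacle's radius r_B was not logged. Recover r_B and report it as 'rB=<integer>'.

m = 1377
d = (-10, 4);  v_rel = (-6, 9),  |v_rel|² = 117
v_rel×d = (-6)·(4) − (9)·(-10) = 66
since m = R²·117 − 66²:  R² = (4356 + 1377) / 117 = 49
R = √49 = 7  ⇒  r_B = 7 − 4 = 3

rB=3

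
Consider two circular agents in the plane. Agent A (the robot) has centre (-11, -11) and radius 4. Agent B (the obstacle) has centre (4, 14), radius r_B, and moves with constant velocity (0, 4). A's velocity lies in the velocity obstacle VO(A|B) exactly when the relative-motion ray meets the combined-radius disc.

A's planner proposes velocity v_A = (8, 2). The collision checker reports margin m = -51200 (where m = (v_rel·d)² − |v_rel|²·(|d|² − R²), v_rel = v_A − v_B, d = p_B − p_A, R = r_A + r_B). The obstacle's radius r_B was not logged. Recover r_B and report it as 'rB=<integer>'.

m = -51200
d = (15, 25);  v_rel = (8, -2),  |v_rel|² = 68
v_rel×d = (8)·(25) − (-2)·(15) = 230
since m = R²·68 − 230²:  R² = (52900 + -51200) / 68 = 25
R = √25 = 5  ⇒  r_B = 5 − 4 = 1

rB=1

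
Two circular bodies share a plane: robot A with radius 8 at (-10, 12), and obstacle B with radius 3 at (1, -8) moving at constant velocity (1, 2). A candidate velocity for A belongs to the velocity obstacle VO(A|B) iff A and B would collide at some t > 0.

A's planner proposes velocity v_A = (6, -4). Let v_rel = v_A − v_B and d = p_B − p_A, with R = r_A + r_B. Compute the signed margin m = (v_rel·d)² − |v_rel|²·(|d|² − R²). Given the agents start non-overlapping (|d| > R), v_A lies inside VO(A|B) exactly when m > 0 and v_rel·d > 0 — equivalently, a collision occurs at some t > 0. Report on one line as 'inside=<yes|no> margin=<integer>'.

d = (11, -20),  |d|² = 521;  R = 8+3 = 11,  c = 521−11² = 400
v_rel = (5, -6),  |v_rel|² = 61;  v_rel·d = (5)·(11) + (-6)·(-20) = 175
61·t² − 350·t + 400 = 0  ⇒  m = 175² − 61·400 = 6225
m = 6225 > 0,  v_rel·d = 175 > 0  ⇒  inside

inside=yes margin=6225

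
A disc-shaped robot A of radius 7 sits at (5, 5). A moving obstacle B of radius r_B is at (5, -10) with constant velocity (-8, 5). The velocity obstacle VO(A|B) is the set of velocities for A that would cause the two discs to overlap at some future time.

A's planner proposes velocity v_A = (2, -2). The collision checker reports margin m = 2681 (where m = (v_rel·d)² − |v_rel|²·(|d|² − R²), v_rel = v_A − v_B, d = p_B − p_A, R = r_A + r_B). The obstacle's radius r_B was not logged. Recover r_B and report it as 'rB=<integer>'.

m = 2681
d = (0, -15);  v_rel = (10, -7),  |v_rel|² = 149
v_rel×d = (10)·(-15) − (-7)·(0) = -150
since m = R²·149 − (-150)²:  R² = (22500 + 2681) / 149 = 169
R = √169 = 13  ⇒  r_B = 13 − 7 = 6

rB=6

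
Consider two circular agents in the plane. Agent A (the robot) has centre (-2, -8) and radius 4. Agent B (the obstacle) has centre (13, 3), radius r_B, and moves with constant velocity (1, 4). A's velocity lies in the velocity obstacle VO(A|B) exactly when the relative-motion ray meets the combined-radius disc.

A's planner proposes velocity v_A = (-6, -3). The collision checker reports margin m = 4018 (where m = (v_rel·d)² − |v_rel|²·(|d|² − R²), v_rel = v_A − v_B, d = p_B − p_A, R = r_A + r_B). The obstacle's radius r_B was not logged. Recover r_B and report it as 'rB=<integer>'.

m = 4018
d = (15, 11);  v_rel = (-7, -7),  |v_rel|² = 98
v_rel×d = (-7)·(11) − (-7)·(15) = 28
since m = R²·98 − 28²:  R² = (784 + 4018) / 98 = 49
R = √49 = 7  ⇒  r_B = 7 − 4 = 3

rB=3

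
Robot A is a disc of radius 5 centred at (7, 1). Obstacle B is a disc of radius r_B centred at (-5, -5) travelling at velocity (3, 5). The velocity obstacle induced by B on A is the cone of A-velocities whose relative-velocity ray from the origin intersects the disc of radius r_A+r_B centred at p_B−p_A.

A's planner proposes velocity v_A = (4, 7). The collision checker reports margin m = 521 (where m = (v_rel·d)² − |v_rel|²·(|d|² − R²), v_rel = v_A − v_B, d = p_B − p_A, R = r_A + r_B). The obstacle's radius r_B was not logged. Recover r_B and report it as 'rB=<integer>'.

m = 521
d = (-12, -6);  v_rel = (1, 2),  |v_rel|² = 5
v_rel×d = (1)·(-6) − (2)·(-12) = 18
since m = R²·5 − 18²:  R² = (324 + 521) / 5 = 169
R = √169 = 13  ⇒  r_B = 13 − 5 = 8

rB=8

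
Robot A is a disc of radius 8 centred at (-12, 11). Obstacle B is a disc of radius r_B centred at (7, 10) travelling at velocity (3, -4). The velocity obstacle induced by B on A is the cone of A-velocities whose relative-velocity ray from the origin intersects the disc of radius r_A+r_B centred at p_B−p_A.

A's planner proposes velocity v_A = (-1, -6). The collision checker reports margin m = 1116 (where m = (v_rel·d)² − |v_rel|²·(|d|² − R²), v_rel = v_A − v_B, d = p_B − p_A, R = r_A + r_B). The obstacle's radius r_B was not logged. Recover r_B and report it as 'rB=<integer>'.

m = 1116
d = (19, -1);  v_rel = (-4, -2),  |v_rel|² = 20
v_rel×d = (-4)·(-1) − (-2)·(19) = 42
since m = R²·20 − 42²:  R² = (1764 + 1116) / 20 = 144
R = √144 = 12  ⇒  r_B = 12 − 8 = 4

rB=4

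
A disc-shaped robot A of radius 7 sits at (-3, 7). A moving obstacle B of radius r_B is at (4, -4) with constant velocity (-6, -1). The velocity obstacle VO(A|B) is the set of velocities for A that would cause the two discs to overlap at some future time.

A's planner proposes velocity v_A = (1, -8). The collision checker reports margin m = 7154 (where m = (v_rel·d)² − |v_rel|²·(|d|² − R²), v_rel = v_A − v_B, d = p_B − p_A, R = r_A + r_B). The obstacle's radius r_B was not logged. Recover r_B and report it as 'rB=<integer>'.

m = 7154
d = (7, -11);  v_rel = (7, -7),  |v_rel|² = 98
v_rel×d = (7)·(-11) − (-7)·(7) = -28
since m = R²·98 − (-28)²:  R² = (784 + 7154) / 98 = 81
R = √81 = 9  ⇒  r_B = 9 − 7 = 2

rB=2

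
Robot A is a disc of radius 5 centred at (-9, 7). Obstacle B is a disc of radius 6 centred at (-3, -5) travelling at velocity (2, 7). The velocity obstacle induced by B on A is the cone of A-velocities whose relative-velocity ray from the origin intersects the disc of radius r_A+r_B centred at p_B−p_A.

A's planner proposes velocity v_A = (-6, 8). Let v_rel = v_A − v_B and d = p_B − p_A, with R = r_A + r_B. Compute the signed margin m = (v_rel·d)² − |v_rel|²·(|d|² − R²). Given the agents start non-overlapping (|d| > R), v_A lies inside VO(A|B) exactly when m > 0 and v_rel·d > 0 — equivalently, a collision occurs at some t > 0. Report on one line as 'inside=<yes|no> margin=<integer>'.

d = (6, -12),  |d|² = 180;  R = 5+6 = 11,  c = 180−11² = 59
v_rel = (-8, 1),  |v_rel|² = 65;  v_rel·d = (-8)·(6) + (1)·(-12) = -60
65·t² + 120·t + 59 = 0  ⇒  m = (-60)² − 65·59 = -235
m = -235 < 0,  v_rel·d = -60 < 0  ⇒  outside

inside=no margin=-235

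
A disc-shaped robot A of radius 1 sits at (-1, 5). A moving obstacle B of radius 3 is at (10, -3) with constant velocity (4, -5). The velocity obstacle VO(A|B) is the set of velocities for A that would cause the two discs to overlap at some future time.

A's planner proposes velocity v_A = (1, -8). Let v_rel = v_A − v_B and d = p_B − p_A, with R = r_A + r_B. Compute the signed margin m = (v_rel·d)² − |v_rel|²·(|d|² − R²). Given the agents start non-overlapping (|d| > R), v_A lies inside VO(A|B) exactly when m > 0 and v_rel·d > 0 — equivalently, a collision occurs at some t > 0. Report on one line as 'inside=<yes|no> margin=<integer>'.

d = (11, -8),  |d|² = 185;  R = 1+3 = 4,  c = 185−4² = 169
v_rel = (-3, -3),  |v_rel|² = 18;  v_rel·d = (-3)·(11) + (-3)·(-8) = -9
18·t² + 18·t + 169 = 0  ⇒  m = (-9)² − 18·169 = -2961
m = -2961 < 0,  v_rel·d = -9 < 0  ⇒  outside

inside=no margin=-2961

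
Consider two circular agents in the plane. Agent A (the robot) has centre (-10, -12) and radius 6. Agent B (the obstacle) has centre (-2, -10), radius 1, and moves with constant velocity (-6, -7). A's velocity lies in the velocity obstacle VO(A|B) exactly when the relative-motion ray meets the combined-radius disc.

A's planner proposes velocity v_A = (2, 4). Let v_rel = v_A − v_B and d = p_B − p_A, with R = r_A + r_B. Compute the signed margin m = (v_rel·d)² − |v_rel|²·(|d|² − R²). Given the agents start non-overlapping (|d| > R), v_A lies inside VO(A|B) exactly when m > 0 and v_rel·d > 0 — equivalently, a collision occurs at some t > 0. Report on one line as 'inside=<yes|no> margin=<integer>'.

d = (8, 2),  |d|² = 68;  R = 6+1 = 7,  c = 68−7² = 19
v_rel = (8, 11),  |v_rel|² = 185;  v_rel·d = (8)·(8) + (11)·(2) = 86
185·t² − 172·t + 19 = 0  ⇒  m = 86² − 185·19 = 3881
m = 3881 > 0,  v_rel·d = 86 > 0  ⇒  inside

inside=yes margin=3881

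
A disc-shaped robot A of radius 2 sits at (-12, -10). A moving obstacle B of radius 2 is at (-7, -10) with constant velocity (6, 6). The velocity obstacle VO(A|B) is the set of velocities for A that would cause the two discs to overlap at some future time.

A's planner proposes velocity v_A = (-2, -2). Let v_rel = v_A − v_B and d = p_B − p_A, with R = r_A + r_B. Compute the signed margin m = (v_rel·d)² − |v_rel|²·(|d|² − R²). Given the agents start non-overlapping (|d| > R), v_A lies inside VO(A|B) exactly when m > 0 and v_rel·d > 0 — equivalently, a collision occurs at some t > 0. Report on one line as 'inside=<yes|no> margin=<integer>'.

d = (5, 0),  |d|² = 25;  R = 2+2 = 4,  c = 25−4² = 9
v_rel = (-8, -8),  |v_rel|² = 128;  v_rel·d = (-8)·(5) + (-8)·(0) = -40
128·t² + 80·t + 9 = 0  ⇒  m = (-40)² − 128·9 = 448
m = 448 > 0,  v_rel·d = -40 < 0  ⇒  outside

inside=no margin=448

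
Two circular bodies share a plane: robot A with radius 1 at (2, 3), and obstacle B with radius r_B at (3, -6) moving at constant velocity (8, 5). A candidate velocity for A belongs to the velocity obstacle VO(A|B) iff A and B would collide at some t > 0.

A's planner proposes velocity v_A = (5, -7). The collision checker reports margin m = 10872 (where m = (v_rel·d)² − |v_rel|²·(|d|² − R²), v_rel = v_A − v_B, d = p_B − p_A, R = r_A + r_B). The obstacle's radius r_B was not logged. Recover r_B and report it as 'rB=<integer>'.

m = 10872
d = (1, -9);  v_rel = (-3, -12),  |v_rel|² = 153
v_rel×d = (-3)·(-9) − (-12)·(1) = 39
since m = R²·153 − 39²:  R² = (1521 + 10872) / 153 = 81
R = √81 = 9  ⇒  r_B = 9 − 1 = 8

rB=8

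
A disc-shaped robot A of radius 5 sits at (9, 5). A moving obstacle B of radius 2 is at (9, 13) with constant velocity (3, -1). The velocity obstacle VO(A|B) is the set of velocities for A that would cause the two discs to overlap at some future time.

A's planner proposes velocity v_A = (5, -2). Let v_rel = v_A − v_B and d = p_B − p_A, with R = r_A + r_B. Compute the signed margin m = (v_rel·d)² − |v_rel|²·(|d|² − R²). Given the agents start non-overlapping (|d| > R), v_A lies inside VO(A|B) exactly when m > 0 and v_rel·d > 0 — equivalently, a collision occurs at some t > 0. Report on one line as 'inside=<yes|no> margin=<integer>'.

d = (0, 8),  |d|² = 64;  R = 5+2 = 7,  c = 64−7² = 15
v_rel = (2, -1),  |v_rel|² = 5;  v_rel·d = (2)·(0) + (-1)·(8) = -8
5·t² + 16·t + 15 = 0  ⇒  m = (-8)² − 5·15 = -11
m = -11 < 0,  v_rel·d = -8 < 0  ⇒  outside

inside=no margin=-11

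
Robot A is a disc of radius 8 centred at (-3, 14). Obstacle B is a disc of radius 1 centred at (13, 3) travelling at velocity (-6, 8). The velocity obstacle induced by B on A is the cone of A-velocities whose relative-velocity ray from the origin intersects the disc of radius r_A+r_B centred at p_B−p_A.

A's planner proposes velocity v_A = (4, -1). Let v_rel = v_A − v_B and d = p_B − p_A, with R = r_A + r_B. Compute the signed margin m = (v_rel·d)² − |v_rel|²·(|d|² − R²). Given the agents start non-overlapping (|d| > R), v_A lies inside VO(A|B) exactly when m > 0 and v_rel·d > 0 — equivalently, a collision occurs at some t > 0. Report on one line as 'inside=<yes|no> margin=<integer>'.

d = (16, -11),  |d|² = 377;  R = 8+1 = 9,  c = 377−9² = 296
v_rel = (10, -9),  |v_rel|² = 181;  v_rel·d = (10)·(16) + (-9)·(-11) = 259
181·t² − 518·t + 296 = 0  ⇒  m = 259² − 181·296 = 13505
m = 13505 > 0,  v_rel·d = 259 > 0  ⇒  inside

inside=yes margin=13505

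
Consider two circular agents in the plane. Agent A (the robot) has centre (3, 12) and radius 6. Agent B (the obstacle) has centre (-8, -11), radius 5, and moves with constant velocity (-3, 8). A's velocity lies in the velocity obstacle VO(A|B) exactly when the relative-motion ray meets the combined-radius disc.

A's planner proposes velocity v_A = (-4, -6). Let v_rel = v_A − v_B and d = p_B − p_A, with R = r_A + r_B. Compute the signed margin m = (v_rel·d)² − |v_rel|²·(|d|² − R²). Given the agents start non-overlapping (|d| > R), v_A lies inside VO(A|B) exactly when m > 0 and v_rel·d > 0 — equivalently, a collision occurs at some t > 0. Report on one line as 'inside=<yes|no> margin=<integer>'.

d = (-11, -23),  |d|² = 650;  R = 6+5 = 11,  c = 650−11² = 529
v_rel = (-1, -14),  |v_rel|² = 197;  v_rel·d = (-1)·(-11) + (-14)·(-23) = 333
197·t² − 666·t + 529 = 0  ⇒  m = 333² − 197·529 = 6676
m = 6676 > 0,  v_rel·d = 333 > 0  ⇒  inside

inside=yes margin=6676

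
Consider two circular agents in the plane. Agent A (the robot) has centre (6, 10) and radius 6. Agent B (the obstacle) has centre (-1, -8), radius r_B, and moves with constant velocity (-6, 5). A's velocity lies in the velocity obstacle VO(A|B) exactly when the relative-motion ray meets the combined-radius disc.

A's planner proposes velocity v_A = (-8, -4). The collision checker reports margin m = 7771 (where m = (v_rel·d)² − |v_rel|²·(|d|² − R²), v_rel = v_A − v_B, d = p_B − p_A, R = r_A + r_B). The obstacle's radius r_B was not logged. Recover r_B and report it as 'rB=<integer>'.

m = 7771
d = (-7, -18);  v_rel = (-2, -9),  |v_rel|² = 85
v_rel×d = (-2)·(-18) − (-9)·(-7) = -27
since m = R²·85 − (-27)²:  R² = (729 + 7771) / 85 = 100
R = √100 = 10  ⇒  r_B = 10 − 6 = 4

rB=4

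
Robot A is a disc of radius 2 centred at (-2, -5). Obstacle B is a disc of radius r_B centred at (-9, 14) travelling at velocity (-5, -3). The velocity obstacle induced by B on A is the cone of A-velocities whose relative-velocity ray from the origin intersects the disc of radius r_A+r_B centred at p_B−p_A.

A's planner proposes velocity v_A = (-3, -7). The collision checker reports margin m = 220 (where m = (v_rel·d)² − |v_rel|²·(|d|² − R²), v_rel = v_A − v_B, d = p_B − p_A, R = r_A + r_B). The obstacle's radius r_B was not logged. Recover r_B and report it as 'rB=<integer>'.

m = 220
d = (-7, 19);  v_rel = (2, -4),  |v_rel|² = 20
v_rel×d = (2)·(19) − (-4)·(-7) = 10
since m = R²·20 − 10²:  R² = (100 + 220) / 20 = 16
R = √16 = 4  ⇒  r_B = 4 − 2 = 2

rB=2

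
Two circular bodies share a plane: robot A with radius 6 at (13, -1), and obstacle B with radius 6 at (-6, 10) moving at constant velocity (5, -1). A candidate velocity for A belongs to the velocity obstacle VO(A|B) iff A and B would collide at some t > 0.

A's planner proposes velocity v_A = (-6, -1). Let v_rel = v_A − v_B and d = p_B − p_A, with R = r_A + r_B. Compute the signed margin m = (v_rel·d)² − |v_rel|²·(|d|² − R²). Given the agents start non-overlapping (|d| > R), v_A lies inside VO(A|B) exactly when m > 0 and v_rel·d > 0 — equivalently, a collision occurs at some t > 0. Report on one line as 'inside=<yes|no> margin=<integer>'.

d = (-19, 11),  |d|² = 482;  R = 6+6 = 12,  c = 482−12² = 338
v_rel = (-11, 0),  |v_rel|² = 121;  v_rel·d = (-11)·(-19) + (0)·(11) = 209
121·t² − 418·t + 338 = 0  ⇒  m = 209² − 121·338 = 2783
m = 2783 > 0,  v_rel·d = 209 > 0  ⇒  inside

inside=yes margin=2783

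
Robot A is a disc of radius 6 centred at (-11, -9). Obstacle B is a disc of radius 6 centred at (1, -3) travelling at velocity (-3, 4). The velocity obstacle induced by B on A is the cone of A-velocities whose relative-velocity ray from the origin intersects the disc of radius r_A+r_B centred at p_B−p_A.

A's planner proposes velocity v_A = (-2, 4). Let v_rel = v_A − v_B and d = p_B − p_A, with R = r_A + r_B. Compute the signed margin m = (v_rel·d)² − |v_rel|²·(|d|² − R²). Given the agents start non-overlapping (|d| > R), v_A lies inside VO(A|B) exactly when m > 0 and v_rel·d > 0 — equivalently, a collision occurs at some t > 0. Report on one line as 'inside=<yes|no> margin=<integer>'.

d = (12, 6),  |d|² = 180;  R = 6+6 = 12,  c = 180−12² = 36
v_rel = (1, 0),  |v_rel|² = 1;  v_rel·d = (1)·(12) + (0)·(6) = 12
1·t² − 24·t + 36 = 0  ⇒  m = 12² − 1·36 = 108
m = 108 > 0,  v_rel·d = 12 > 0  ⇒  inside

inside=yes margin=108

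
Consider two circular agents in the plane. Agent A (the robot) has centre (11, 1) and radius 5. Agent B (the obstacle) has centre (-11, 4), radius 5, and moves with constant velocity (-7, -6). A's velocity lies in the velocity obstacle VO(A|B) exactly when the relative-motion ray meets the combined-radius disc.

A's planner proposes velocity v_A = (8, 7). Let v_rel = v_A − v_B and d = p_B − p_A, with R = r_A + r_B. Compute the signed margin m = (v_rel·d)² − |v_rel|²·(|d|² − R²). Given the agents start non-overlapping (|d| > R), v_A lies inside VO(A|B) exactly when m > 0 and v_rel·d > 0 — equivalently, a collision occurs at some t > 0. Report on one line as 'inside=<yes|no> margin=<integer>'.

d = (-22, 3),  |d|² = 493;  R = 5+5 = 10,  c = 493−10² = 393
v_rel = (15, 13),  |v_rel|² = 394;  v_rel·d = (15)·(-22) + (13)·(3) = -291
394·t² + 582·t + 393 = 0  ⇒  m = (-291)² − 394·393 = -70161
m = -70161 < 0,  v_rel·d = -291 < 0  ⇒  outside

inside=no margin=-70161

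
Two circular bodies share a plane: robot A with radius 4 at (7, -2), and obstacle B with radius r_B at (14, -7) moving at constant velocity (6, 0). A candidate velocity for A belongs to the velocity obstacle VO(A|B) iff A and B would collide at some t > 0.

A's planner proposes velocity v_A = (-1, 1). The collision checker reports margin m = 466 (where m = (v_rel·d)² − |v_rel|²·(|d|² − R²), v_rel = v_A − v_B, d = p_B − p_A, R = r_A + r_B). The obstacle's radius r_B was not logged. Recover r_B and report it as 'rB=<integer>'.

m = 466
d = (7, -5);  v_rel = (-7, 1),  |v_rel|² = 50
v_rel×d = (-7)·(-5) − (1)·(7) = 28
since m = R²·50 − 28²:  R² = (784 + 466) / 50 = 25
R = √25 = 5  ⇒  r_B = 5 − 4 = 1

rB=1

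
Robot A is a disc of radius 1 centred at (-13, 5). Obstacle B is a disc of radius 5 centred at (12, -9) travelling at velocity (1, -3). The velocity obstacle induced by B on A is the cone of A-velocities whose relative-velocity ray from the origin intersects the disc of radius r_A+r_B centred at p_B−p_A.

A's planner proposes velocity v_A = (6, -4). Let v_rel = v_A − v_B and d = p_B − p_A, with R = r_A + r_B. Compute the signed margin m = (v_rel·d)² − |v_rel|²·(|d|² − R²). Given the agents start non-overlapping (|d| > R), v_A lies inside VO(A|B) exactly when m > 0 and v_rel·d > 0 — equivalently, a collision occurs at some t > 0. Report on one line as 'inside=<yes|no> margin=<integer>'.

d = (25, -14),  |d|² = 821;  R = 1+5 = 6,  c = 821−6² = 785
v_rel = (5, -1),  |v_rel|² = 26;  v_rel·d = (5)·(25) + (-1)·(-14) = 139
26·t² − 278·t + 785 = 0  ⇒  m = 139² − 26·785 = -1089
m = -1089 < 0,  v_rel·d = 139 > 0  ⇒  outside

inside=no margin=-1089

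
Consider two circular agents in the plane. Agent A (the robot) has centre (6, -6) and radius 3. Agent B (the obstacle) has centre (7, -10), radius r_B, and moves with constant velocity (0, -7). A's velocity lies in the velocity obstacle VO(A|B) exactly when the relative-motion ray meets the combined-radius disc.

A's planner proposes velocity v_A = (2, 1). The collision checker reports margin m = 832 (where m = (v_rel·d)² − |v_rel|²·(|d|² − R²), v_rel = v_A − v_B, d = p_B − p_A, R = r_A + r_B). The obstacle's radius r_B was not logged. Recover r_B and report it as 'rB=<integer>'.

m = 832
d = (1, -4);  v_rel = (2, 8),  |v_rel|² = 68
v_rel×d = (2)·(-4) − (8)·(1) = -16
since m = R²·68 − (-16)²:  R² = (256 + 832) / 68 = 16
R = √16 = 4  ⇒  r_B = 4 − 3 = 1

rB=1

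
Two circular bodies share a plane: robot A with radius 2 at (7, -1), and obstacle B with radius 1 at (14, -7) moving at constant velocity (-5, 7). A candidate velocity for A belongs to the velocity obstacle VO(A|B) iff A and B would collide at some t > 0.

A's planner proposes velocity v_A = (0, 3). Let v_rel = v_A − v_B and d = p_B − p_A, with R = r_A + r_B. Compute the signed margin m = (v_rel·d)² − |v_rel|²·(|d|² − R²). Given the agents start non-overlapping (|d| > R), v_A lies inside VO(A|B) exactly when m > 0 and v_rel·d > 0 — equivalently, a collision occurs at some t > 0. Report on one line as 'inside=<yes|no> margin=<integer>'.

d = (7, -6),  |d|² = 85;  R = 2+1 = 3,  c = 85−3² = 76
v_rel = (5, -4),  |v_rel|² = 41;  v_rel·d = (5)·(7) + (-4)·(-6) = 59
41·t² − 118·t + 76 = 0  ⇒  m = 59² − 41·76 = 365
m = 365 > 0,  v_rel·d = 59 > 0  ⇒  inside

inside=yes margin=365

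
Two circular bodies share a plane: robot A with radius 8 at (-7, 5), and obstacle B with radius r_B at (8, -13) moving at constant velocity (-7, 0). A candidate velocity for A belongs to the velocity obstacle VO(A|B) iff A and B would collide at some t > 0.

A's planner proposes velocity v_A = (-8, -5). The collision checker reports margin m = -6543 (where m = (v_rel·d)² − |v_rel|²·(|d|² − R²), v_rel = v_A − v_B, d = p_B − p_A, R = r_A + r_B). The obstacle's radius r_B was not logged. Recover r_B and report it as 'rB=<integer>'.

m = -6543
d = (15, -18);  v_rel = (-1, -5),  |v_rel|² = 26
v_rel×d = (-1)·(-18) − (-5)·(15) = 93
since m = R²·26 − 93²:  R² = (8649 + -6543) / 26 = 81
R = √81 = 9  ⇒  r_B = 9 − 8 = 1

rB=1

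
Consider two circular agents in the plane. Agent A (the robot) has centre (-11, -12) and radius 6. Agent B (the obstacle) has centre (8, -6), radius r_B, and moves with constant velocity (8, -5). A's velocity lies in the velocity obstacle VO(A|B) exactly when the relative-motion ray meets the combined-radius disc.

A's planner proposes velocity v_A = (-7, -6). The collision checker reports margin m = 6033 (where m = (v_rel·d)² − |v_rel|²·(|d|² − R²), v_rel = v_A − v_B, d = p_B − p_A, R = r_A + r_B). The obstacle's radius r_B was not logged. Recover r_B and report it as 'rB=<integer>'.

m = 6033
d = (19, 6);  v_rel = (-15, -1),  |v_rel|² = 226
v_rel×d = (-15)·(6) − (-1)·(19) = -71
since m = R²·226 − (-71)²:  R² = (5041 + 6033) / 226 = 49
R = √49 = 7  ⇒  r_B = 7 − 6 = 1

rB=1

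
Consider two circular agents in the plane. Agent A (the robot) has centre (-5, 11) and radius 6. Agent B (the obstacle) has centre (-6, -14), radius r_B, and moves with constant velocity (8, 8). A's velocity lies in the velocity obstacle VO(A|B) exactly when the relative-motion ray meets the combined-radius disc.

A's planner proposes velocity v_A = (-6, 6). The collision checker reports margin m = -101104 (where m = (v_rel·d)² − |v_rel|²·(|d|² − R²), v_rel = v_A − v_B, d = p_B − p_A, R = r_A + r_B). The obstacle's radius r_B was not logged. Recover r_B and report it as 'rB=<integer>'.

m = -101104
d = (-1, -25);  v_rel = (-14, -2),  |v_rel|² = 200
v_rel×d = (-14)·(-25) − (-2)·(-1) = 348
since m = R²·200 − 348²:  R² = (121104 + -101104) / 200 = 100
R = √100 = 10  ⇒  r_B = 10 − 6 = 4

rB=4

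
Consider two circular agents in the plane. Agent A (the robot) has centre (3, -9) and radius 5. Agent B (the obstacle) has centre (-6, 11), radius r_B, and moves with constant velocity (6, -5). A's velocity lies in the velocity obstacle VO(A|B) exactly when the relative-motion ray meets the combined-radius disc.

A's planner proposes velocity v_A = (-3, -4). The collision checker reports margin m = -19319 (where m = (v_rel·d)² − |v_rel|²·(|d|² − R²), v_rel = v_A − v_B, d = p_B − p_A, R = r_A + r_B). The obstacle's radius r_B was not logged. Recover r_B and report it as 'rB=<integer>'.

m = -19319
d = (-9, 20);  v_rel = (-9, 1),  |v_rel|² = 82
v_rel×d = (-9)·(20) − (1)·(-9) = -171
since m = R²·82 − (-171)²:  R² = (29241 + -19319) / 82 = 121
R = √121 = 11  ⇒  r_B = 11 − 5 = 6

rB=6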